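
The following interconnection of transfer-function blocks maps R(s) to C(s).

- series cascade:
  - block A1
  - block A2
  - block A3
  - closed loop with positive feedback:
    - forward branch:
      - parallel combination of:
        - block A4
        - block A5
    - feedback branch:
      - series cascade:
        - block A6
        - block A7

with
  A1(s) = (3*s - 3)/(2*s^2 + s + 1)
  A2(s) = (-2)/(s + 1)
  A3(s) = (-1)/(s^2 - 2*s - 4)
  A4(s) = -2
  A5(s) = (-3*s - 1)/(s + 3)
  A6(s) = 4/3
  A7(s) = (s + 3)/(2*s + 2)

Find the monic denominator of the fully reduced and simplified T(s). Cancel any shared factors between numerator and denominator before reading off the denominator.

First reduce the diagram to T(s).

Step 1: parallel reduction of A4, A5; result (-5*s - 7)/(s + 3)
Step 2: series reduction of A6, A7; result (2*s + 6)/(3*s + 3)
Step 3: collapse the loop ((A4+A5) forward, (A6*A7) return); result (-15*s^2 - 36*s - 21)/(13*s^2 + 56*s + 51)
Step 4: multiply A1, A2, A3, [(A4+A5)/(1-(A4+A5)*(A6*A7))] (series); result (-90*s^2 - 36*s + 126)/(26*s^6 + 73*s^5 - 183*s^4 - 735*s^3 - 847*s^2 - 530*s - 204)
The result of step 4 is T(s) in lowest terms. Its denominator has leading coefficient 26; dividing the denominator through by 26 makes it monic.

Answer: s^6 + 73*s^5/26 - 183*s^4/26 - 735*s^3/26 - 847*s^2/26 - 265*s/13 - 102/13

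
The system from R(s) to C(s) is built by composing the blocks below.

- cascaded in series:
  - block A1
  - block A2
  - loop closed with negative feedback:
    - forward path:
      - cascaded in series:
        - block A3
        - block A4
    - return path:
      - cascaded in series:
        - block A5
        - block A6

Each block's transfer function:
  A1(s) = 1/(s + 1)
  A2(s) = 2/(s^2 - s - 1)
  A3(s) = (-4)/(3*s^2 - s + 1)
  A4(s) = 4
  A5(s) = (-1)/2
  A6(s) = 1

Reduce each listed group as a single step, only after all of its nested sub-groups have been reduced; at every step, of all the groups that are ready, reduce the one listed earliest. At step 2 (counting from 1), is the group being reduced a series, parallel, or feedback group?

Step 1: combine A3, A4 in series
Step 2: reduce the series chain A5, A6
Step 3: feedback reduction of (A3*A4), (A5*A6)
Step 4: combine A1, A2, [(A3*A4)/(1+(A3*A4)*(A5*A6))] in series
Step 2: series.

Answer: series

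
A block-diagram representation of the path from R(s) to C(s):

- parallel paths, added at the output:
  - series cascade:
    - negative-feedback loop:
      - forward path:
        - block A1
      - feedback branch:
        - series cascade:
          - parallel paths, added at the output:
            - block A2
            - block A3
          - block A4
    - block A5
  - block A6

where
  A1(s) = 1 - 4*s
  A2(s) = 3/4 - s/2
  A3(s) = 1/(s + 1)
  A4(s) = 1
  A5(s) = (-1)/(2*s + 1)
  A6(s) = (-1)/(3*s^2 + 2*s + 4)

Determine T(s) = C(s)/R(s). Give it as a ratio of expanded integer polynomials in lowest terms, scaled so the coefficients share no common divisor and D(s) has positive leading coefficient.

Step 1 - add A2, A3 (parallel) -> (-2*s^2 + s + 7)/(4*s + 4)
Step 2 - combine (A2+A3), A4 in series -> (-2*s^2 + s + 7)/(4*s + 4)
Step 3 - reduce the feedback loop with forward A1 and return ((A2+A3)*A4) -> (-16*s^2 - 12*s + 4)/(8*s^3 - 6*s^2 - 23*s + 11)
Step 4 - cascade [A1/(1+A1*((A2+A3)*A4))], A5 -> (16*s^2 + 12*s - 4)/(16*s^4 - 4*s^3 - 52*s^2 - s + 11)
Step 5 - combine ([A1/(1+A1*((A2+A3)*A4))]*A5), A6 in parallel, which is the overall transfer function T(s) = C(s)/R(s) in lowest terms

Final answer: (32*s^4 + 72*s^3 + 128*s^2 + 41*s - 27)/(48*s^6 + 20*s^5 - 100*s^4 - 123*s^3 - 177*s^2 + 18*s + 44)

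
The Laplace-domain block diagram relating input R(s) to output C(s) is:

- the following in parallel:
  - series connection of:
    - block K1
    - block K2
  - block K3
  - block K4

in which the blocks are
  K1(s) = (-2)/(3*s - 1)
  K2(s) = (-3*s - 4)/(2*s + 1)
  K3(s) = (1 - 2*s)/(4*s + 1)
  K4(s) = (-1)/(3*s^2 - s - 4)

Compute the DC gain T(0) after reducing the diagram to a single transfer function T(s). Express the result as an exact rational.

First reduce the diagram to T(s).

Step 1: reduce the series chain K1, K2; result (6*s + 8)/(6*s^2 + s - 1)
Step 2: parallel reduction of (K1*K2), K3, K4; result (-36*s^5 + 96*s^4 + 119*s^3 - 142*s^2 - 168*s - 27)/(72*s^5 + 6*s^4 - 115*s^3 - 40*s^2 + 13*s + 4)
Evaluating the step-2 result (the overall T(s)) at s = 0 gives T(0) = -27/4.

Answer: -27/4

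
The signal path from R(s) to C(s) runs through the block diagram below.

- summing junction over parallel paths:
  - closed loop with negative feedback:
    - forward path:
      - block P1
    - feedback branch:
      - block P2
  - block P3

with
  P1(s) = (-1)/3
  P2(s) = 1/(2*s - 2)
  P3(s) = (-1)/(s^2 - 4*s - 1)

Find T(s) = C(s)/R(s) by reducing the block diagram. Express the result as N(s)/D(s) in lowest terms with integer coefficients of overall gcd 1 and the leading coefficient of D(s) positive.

Step 1 - collapse the loop (P1 forward, P2 return); result (2 - 2*s)/(6*s - 7)
Step 2 - combine [P1/(1+P1*P2)], P3 in parallel: this yields T(s), and no further normalization is needed

Hence the answer: (-2*s^3 + 10*s^2 - 12*s + 5)/(6*s^3 - 31*s^2 + 22*s + 7)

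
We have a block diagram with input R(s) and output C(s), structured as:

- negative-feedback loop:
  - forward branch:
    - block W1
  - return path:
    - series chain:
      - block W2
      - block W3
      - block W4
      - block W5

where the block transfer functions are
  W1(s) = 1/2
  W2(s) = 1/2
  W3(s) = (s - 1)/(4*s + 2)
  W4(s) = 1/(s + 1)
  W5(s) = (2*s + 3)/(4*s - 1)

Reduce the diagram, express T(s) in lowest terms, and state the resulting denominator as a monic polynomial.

Reducing step by step:

Step 1. multiply W2, W3, W4, W5 (series) = (2*s^2 + s - 3)/(32*s^3 + 40*s^2 + 4*s - 4)
Step 2. close the feedback loop around W1, (W2*W3*W4*W5) = (32*s^3 + 40*s^2 + 4*s - 4)/(64*s^3 + 82*s^2 + 9*s - 11)
No further cancellation is possible in the step-2 result, so that is T(s). Its denominator becomes monic after dividing by the leading coefficient 64.

Answer: s^3 + 41*s^2/32 + 9*s/64 - 11/64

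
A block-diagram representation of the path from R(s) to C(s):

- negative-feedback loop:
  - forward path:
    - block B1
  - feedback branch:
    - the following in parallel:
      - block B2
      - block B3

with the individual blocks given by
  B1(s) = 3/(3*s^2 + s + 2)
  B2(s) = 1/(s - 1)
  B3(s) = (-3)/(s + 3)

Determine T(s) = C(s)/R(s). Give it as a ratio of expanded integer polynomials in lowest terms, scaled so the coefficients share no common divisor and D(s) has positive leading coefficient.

First reduce the diagram to T(s).

Step 1 - parallel reduction of B2, B3 gives (6 - 2*s)/(s^2 + 2*s - 3)
Step 2 - feedback reduction of B1, (B2+B3); the result is T(s) itself (integer coefficients, no common factor, positive leading denominator coefficient)

Answer: (3*s^2 + 6*s - 9)/(3*s^4 + 7*s^3 - 5*s^2 - 5*s + 12)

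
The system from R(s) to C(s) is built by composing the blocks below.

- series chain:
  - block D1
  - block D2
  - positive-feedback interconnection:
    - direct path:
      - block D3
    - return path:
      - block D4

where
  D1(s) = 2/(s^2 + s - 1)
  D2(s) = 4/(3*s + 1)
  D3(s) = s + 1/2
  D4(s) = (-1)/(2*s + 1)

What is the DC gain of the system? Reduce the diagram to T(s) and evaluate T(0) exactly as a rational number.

The answer is -8/3.

Reasoning:
1. collapse the loop (D3 forward, D4 return) -> 2*s/3 + 1/3
2. series reduction of D1, D2, [D3/(1-D3*D4)] -> (16*s + 8)/(9*s^3 + 12*s^2 - 6*s - 3)
Step 2 gives the overall T(s). Then T(0) = 8/(-3) = -8/3.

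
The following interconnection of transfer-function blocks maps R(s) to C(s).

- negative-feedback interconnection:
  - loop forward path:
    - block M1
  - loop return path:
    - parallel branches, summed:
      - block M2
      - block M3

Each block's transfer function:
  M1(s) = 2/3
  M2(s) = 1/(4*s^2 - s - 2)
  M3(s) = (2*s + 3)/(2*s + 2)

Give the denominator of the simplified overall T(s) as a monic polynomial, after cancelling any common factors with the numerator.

First reduce the diagram to T(s).

Step 1 - reduce the parallel group M2, M3 = (8*s^3 + 10*s^2 - 5*s - 4)/(8*s^3 + 6*s^2 - 6*s - 4)
Step 2 - collapse the loop (M1 forward, (M2+M3) return) = (8*s^3 + 6*s^2 - 6*s - 4)/(20*s^3 + 19*s^2 - 14*s - 10)
Step 2 gives the fully reduced T(s), with no common factor left to cancel. The denominator's leading coefficient is 20, so divide each of its coefficients by 20 to get the monic form.

Answer: s^3 + 19*s^2/20 - 7*s/10 - 1/2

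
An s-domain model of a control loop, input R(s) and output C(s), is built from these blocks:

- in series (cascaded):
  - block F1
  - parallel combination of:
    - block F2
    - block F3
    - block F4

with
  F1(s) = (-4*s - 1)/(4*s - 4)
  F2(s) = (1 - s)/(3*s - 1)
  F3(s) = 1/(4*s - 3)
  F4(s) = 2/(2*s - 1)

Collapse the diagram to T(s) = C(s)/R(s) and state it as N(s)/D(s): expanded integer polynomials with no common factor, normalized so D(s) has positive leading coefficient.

Step 1. reduce the parallel group F2, F3, F4; result (-8*s^3 + 48*s^2 - 44*s + 10)/(24*s^3 - 38*s^2 + 19*s - 3)
Step 2. multiply F1, (F2+F3+F4) (series) - this is the overall T(s), already in the required normalized form

Answer: (16*s^4 - 92*s^3 + 64*s^2 + 2*s - 5)/(48*s^4 - 124*s^3 + 114*s^2 - 44*s + 6)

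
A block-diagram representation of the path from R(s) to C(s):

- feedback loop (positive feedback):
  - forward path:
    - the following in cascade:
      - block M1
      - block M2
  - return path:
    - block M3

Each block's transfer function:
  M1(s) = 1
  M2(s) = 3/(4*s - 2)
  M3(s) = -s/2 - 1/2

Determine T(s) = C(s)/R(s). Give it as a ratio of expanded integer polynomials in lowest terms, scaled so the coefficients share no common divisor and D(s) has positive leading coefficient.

First reduce the diagram to T(s).

[1] cascade M1, M2, giving 3/(4*s - 2)
[2] collapse the loop ((M1*M2) forward, M3 return); the result is T(s) itself (integer coefficients, no common factor, positive leading denominator coefficient)

Answer: 6/(11*s - 1)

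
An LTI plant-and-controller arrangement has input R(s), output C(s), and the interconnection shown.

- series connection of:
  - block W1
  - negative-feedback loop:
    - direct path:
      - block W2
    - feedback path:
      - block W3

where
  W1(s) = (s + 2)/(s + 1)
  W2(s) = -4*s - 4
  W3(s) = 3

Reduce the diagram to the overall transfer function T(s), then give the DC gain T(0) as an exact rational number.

(1) close the feedback loop around W2, W3 -> (4*s + 4)/(12*s + 11)
(2) combine W1, [W2/(1+W2*W3)] in series -> (4*s + 8)/(12*s + 11)
Evaluating the step-2 result (the overall T(s)) at s = 0 gives T(0) = 8/11.

Answer: 8/11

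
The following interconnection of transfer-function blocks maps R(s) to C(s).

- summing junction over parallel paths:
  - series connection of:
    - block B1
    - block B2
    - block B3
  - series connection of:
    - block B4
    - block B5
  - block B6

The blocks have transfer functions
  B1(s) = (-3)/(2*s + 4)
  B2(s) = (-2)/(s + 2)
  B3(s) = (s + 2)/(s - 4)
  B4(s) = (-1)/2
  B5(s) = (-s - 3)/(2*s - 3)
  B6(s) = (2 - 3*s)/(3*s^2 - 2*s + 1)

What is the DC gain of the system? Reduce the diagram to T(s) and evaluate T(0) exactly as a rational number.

Answer: 9/8

Working:
(1) combine B1, B2, B3 in series gives 3/(s^2 - 2*s - 8)
(2) multiply B4, B5 (series) gives (s + 3)/(4*s - 6)
(3) sum the parallel branches (B1*B2*B3), (B4*B5), B6 gives (3*s^5 - 11*s^4 + 43*s^3 - 89*s^2 - 102*s + 54)/(12*s^5 - 50*s^4 - 28*s^3 + 170*s^2 - 116*s + 48)
Step 3 gives the overall T(s). Then T(0) = 54/48 = 9/8.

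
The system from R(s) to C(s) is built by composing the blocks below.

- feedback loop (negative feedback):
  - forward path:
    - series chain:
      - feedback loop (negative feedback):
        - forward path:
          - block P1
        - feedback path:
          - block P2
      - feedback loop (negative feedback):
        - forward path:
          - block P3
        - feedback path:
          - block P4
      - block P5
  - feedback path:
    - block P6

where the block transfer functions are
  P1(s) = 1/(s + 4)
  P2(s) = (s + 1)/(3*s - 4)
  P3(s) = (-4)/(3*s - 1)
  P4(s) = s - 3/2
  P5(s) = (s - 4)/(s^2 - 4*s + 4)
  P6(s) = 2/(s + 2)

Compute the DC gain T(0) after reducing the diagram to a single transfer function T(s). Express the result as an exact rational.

Step 1. feedback reduction of P1, P2, giving (3*s - 4)/(3*s^2 + 9*s - 15)
Step 2. feedback reduction of P3, P4, giving 4/(s - 5)
Step 3. combine [P1/(1+P1*P2)], [P3/(1+P3*P4)], P5 in series, giving (12*s^2 - 64*s + 64)/(3*s^5 - 18*s^4 - 24*s^3 + 291*s^2 - 540*s + 300)
Step 4. collapse the loop (([P1/(1+P1*P2)]*[P3/(1+P3*P4)]*P5) forward, P6 return), giving (12*s^3 - 40*s^2 - 64*s + 128)/(3*s^6 - 12*s^5 - 60*s^4 + 243*s^3 + 66*s^2 - 908*s + 728)
DC gain: substitute s = 0 into T(s) from step 4: T(0) = 128/728 = 16/91.

Hence the answer: 16/91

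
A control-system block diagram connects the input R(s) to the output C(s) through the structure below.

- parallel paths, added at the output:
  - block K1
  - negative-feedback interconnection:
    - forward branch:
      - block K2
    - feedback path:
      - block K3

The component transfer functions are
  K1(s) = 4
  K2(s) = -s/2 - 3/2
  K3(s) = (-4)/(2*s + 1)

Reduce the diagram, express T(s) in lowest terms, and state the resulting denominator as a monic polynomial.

Step 1 - feedback reduction of K2, K3 -> (-2*s^2 - 7*s - 3)/(8*s + 14)
Step 2 - combine K1, [K2/(1+K2*K3)] in parallel -> (-2*s^2 + 25*s + 53)/(8*s + 14)
No further cancellation is possible in the step-2 result, so that is T(s). Its denominator becomes monic after dividing by the leading coefficient 8.

Therefore the answer is s + 7/4.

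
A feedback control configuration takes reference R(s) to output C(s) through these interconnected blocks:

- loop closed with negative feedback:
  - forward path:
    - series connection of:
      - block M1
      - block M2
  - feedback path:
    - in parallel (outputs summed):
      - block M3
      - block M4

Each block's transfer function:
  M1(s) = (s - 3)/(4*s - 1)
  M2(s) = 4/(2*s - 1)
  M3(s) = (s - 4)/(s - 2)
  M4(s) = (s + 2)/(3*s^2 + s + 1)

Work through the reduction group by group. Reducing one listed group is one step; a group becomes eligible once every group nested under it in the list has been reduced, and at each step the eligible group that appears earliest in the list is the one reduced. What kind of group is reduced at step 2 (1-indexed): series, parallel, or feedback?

The answer is parallel.

Reasoning:
Step 1 - cascade M1, M2
Step 2 - reduce the parallel group M3, M4
Step 3 - collapse the loop ((M1*M2) forward, (M3+M4) return)
Step 2 collapses a parallel group.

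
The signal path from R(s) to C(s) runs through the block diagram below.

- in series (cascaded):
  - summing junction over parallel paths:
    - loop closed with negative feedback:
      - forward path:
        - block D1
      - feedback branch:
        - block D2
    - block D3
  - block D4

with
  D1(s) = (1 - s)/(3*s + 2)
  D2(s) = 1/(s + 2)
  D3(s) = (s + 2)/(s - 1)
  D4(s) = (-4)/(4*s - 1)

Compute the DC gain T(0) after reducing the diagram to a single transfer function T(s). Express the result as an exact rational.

Reducing step by step:

(1) feedback reduction of D1, D2: (-s^2 - s + 2)/(3*s^2 + 7*s + 5)
(2) reduce the parallel group [D1/(1+D1*D2)], D3: (2*s^3 + 13*s^2 + 22*s + 8)/(3*s^3 + 4*s^2 - 2*s - 5)
(3) combine ([D1/(1+D1*D2)]+D3), D4 in series: (-8*s^3 - 52*s^2 - 88*s - 32)/(12*s^4 + 13*s^3 - 12*s^2 - 18*s + 5)
Step 3 gives the overall T(s). Then T(0) = -32/5.

Answer: -32/5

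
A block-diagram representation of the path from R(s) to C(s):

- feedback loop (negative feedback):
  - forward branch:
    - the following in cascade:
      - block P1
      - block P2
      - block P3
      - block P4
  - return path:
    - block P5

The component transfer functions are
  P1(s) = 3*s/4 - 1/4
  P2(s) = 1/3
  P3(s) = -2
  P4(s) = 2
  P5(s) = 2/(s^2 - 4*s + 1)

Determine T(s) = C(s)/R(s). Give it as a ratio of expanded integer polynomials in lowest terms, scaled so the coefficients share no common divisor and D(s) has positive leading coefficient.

Reducing step by step:

Step 1: reduce the series chain P1, P2, P3, P4 gives 1/3 - s
Step 2: collapse the loop ((P1*P2*P3*P4) forward, P5 return) - this is the overall T(s), already in the required normalized form

Answer: (-3*s^3 + 13*s^2 - 7*s + 1)/(3*s^2 - 18*s + 5)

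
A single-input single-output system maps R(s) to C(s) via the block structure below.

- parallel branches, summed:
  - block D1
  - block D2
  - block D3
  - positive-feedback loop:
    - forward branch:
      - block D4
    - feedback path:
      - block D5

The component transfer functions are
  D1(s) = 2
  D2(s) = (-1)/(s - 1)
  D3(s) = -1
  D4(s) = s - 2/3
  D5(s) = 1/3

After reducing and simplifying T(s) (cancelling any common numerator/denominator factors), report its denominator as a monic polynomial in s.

(1) reduce the feedback loop with forward D4 and return D5 = (6 - 9*s)/(3*s - 11)
(2) sum the parallel branches D1, D2, D3, [D4/(1-D4*D5)] = (-6*s^2 - 2*s + 16)/(3*s^2 - 14*s + 11)
Step 2 gives the fully reduced T(s), with no common factor left to cancel. The denominator's leading coefficient is 3, so divide each of its coefficients by 3 to get the monic form.

Answer: s^2 - 14*s/3 + 11/3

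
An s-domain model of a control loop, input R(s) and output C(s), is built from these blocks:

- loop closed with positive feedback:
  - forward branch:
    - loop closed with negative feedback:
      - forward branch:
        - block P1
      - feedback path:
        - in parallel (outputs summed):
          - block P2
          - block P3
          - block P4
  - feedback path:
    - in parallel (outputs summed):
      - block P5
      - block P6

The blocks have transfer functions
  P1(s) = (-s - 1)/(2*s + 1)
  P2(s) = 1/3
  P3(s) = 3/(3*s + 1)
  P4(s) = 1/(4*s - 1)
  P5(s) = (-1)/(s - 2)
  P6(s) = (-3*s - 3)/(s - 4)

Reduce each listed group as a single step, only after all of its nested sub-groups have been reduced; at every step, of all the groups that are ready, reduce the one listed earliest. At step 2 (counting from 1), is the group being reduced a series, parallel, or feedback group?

[1] parallel reduction of P2, P3, P4
[2] reduce the feedback loop with forward P1 and return (P2+P3+P4)
[3] reduce the parallel group P5, P6
[4] feedback reduction of [P1/(1+P1*(P2+P3+P4))], (P5+P6)
The group at step 2 is a feedback group.

Hence the answer: feedback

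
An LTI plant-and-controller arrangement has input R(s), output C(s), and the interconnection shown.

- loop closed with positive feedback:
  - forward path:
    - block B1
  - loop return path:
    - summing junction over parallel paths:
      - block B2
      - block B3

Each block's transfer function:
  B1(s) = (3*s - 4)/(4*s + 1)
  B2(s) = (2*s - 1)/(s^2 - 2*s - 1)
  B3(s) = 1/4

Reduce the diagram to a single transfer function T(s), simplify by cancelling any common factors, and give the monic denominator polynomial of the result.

Answer: s^3 - 42*s^2/13 + 15*s/13 - 24/13

Working:
[1] reduce the parallel group B2, B3 -> (s^2 + 6*s - 5)/(4*s^2 - 8*s - 4)
[2] close the feedback loop around B1, (B2+B3) -> (12*s^3 - 40*s^2 + 20*s + 16)/(13*s^3 - 42*s^2 + 15*s - 24)
No further cancellation is possible in the step-2 result, so that is T(s). Its denominator becomes monic after dividing by the leading coefficient 13.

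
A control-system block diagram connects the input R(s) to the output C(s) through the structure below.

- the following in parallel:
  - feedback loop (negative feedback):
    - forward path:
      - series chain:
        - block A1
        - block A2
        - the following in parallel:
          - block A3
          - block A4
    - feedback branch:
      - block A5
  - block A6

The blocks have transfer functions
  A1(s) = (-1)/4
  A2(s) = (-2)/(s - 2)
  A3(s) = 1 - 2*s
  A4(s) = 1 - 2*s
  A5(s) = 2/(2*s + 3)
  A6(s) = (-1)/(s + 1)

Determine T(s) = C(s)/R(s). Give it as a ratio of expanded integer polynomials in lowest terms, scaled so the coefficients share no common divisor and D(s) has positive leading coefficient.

The answer is (-4*s^3 - 10*s^2 + 4*s + 7)/(2*s^3 - 3*s^2 - 9*s - 4).

Reasoning:
(1) combine A3, A4 in parallel gives 2 - 4*s
(2) series reduction of A1, A2, (A3+A4) gives (1 - 2*s)/(s - 2)
(3) collapse the loop ((A1*A2*(A3+A4)) forward, A5 return) gives (-4*s^2 - 4*s + 3)/(2*s^2 - 5*s - 4)
(4) sum the parallel branches [(A1*A2*(A3+A4))/(1+(A1*A2*(A3+A4))*A5)], A6, which is the overall transfer function T(s) = C(s)/R(s) in lowest terms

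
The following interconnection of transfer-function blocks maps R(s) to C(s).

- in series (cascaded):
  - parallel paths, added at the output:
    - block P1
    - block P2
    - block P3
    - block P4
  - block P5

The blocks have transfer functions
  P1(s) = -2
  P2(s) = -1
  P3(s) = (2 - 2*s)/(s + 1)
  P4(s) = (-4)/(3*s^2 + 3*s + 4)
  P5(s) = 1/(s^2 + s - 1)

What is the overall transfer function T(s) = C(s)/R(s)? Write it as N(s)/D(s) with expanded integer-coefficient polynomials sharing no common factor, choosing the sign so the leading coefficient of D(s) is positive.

Step 1 - combine P1, P2, P3, P4 in parallel gives (-15*s^3 - 18*s^2 - 27*s - 8)/(3*s^3 + 6*s^2 + 7*s + 4)
Step 2 - combine (P1+P2+P3+P4), P5 in series; the result is T(s) itself (integer coefficients, no common factor, positive leading denominator coefficient)

Answer: (-15*s^3 - 18*s^2 - 27*s - 8)/(3*s^5 + 9*s^4 + 10*s^3 + 5*s^2 - 3*s - 4)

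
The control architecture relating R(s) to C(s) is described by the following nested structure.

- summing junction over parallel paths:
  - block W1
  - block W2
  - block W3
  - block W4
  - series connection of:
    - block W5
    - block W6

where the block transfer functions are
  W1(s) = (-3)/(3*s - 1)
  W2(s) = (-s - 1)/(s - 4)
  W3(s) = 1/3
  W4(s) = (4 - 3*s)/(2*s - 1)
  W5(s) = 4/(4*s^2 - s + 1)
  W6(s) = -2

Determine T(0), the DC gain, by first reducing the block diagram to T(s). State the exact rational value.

(1) cascade W5, W6 gives (-8)/(4*s^2 - s + 1)
(2) combine W1, W2, W3, W4, (W5*W6) in parallel gives (-156*s^5 + 451*s^4 - 598*s^3 + 897*s^2 - 587*s + 101)/(72*s^5 - 366*s^4 + 357*s^3 - 198*s^2 + 75*s - 12)
That last expression is T(s); at s = 0 only the constant terms survive, so T(0) = 101/(-12) = -101/12.

Final answer: -101/12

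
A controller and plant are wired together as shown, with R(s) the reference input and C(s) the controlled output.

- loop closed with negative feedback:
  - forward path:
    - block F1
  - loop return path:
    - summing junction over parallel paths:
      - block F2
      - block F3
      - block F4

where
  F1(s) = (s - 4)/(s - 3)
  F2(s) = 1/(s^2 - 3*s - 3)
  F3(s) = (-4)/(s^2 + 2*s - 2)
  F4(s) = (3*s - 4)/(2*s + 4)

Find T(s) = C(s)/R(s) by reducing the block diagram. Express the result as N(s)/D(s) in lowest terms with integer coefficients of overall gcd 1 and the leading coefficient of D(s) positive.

[1] reduce the parallel group F2, F3, F4, giving (3*s^5 - 7*s^4 - 35*s^3 + 60*s^2 + 94*s + 16)/(2*s^5 + 2*s^4 - 26*s^3 - 44*s^2 + 12*s + 24)
[2] close the feedback loop around F1, (F2+F3+F4), giving the overall T(s)

Therefore the answer is (2*s^6 - 6*s^5 - 34*s^4 + 60*s^3 + 188*s^2 - 24*s - 96)/(5*s^6 - 23*s^5 - 39*s^4 + 234*s^3 - 2*s^2 - 372*s - 136).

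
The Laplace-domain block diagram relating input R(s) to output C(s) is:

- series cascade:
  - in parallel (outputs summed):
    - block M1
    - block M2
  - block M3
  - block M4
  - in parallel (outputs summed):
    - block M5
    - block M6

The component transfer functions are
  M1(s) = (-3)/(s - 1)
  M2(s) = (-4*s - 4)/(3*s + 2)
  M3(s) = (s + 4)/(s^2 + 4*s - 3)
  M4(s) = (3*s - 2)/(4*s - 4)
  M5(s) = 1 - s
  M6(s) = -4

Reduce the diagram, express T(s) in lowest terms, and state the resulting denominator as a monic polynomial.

(1) parallel reduction of M1, M2, giving (-4*s^2 - 9*s - 2)/(3*s^2 - s - 2)
(2) add M5, M6 (parallel), giving -s - 3
(3) cascade (M1+M2), M3, M4, (M5+M6), giving (12*s^5 + 103*s^4 + 265*s^3 + 140*s^2 - 172*s - 48)/(12*s^5 + 32*s^4 - 104*s^3 + 40*s^2 + 44*s - 24)
That last expression is T(s), already simplified. Scaling its denominator by 1/12 (the reciprocal of the leading coefficient) yields the monic denominator.

Final answer: s^5 + 8*s^4/3 - 26*s^3/3 + 10*s^2/3 + 11*s/3 - 2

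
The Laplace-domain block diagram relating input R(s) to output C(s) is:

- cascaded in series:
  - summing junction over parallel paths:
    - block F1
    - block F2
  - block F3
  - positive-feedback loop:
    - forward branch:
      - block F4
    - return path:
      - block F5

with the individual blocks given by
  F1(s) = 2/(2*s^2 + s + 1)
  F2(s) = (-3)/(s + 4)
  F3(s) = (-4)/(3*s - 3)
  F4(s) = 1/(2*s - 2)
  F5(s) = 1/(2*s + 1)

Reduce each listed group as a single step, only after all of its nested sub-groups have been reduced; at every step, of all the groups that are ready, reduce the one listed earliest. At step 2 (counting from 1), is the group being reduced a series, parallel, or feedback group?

Step 1 - sum the parallel branches F1, F2
Step 2 - apply the feedback formula to F4, F5
Step 3 - cascade (F1+F2), F3, [F4/(1-F4*F5)]
So the answer for step 2 is feedback.

Answer: feedback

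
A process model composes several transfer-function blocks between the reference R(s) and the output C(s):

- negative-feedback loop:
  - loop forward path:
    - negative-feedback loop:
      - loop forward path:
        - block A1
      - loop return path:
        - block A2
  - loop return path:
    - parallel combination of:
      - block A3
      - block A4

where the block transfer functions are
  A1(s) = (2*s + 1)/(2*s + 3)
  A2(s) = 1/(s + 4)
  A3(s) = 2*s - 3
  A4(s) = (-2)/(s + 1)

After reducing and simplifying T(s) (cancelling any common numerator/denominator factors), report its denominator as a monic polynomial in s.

Reducing step by step:

1. apply the feedback formula to A1, A2: (2*s^2 + 9*s + 4)/(2*s^2 + 13*s + 13)
2. parallel reduction of A3, A4: (2*s^2 - s - 5)/(s + 1)
3. apply the feedback formula to [A1/(1+A1*A2)], (A3+A4): (2*s^3 + 11*s^2 + 13*s + 4)/(4*s^4 + 18*s^3 + 4*s^2 - 23*s - 7)
Step 3 gives the fully reduced T(s), with no common factor left to cancel. The denominator's leading coefficient is 4, so divide each of its coefficients by 4 to get the monic form.

Answer: s^4 + 9*s^3/2 + s^2 - 23*s/4 - 7/4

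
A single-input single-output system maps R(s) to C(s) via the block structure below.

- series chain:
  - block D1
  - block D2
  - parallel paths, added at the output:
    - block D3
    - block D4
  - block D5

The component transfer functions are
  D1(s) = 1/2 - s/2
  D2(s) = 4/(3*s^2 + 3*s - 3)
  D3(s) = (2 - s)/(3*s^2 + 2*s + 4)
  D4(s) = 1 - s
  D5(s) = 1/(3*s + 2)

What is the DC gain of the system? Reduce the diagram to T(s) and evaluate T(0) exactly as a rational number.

1. combine D3, D4 in parallel = (-3*s^3 + s^2 - 3*s + 6)/(3*s^2 + 2*s + 4)
2. cascade D1, D2, (D3+D4), D5 = (6*s^4 - 8*s^3 + 8*s^2 - 18*s + 12)/(27*s^5 + 63*s^4 + 57*s^3 + 36*s^2 - 24*s - 24)
Evaluating the step-2 result (the overall T(s)) at s = 0 gives T(0) = 12/(-24) = -1/2.

Hence the answer: -1/2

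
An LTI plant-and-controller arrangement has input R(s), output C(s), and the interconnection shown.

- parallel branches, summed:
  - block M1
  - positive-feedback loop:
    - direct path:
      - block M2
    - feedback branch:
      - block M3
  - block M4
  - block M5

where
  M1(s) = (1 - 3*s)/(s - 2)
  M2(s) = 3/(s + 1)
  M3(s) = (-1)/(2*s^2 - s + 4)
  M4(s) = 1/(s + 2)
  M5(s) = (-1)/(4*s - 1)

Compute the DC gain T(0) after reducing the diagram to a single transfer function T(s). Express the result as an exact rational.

Answer: 19/7

Working:
Step 1. apply the feedback formula to M2, M3, giving (6*s^2 - 3*s + 12)/(2*s^3 + s^2 + 3*s + 7)
Step 2. parallel reduction of M1, [M2/(1-M2*M3)], M4, M5, giving (-24*s^6 - 16*s^5 - 60*s^4 - 159*s^3 - 22*s^2 - 164*s + 76)/(8*s^6 + 2*s^5 - 21*s^4 + 17*s^3 - 51*s^2 - 100*s + 28)
DC gain: substitute s = 0 into T(s) from step 2: T(0) = 76/28 = 19/7.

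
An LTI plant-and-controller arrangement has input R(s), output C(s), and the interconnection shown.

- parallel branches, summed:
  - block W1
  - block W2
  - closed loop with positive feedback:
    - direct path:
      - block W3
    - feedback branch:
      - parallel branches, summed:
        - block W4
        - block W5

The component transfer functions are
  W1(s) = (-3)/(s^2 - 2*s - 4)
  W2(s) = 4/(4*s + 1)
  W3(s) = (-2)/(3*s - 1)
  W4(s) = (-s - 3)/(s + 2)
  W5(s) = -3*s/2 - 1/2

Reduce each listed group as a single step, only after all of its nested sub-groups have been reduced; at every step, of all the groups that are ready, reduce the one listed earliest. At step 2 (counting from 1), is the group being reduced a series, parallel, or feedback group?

Reducing step by step:

[1] add W4, W5 (parallel)
[2] close the feedback loop around W3, (W4+W5)
[3] parallel reduction of W1, W2, [W3/(1-W3*(W4+W5))]
Step 2: feedback.

Answer: feedback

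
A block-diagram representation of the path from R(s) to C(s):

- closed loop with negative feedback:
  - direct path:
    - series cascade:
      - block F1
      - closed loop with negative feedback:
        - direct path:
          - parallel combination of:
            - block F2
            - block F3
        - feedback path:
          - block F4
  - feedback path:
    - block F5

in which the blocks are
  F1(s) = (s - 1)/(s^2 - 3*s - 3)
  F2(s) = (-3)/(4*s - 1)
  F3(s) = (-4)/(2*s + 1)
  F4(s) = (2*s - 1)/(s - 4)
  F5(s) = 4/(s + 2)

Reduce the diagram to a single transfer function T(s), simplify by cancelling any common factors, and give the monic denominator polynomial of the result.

First reduce the diagram to T(s).

Step 1: add F2, F3 (parallel) gives (1 - 22*s)/(8*s^2 + 2*s - 1)
Step 2: close the feedback loop around (F2+F3), F4 gives (-22*s^2 + 89*s - 4)/(8*s^3 - 74*s^2 + 15*s + 3)
Step 3: multiply F1, [(F2+F3)/(1+(F2+F3)*F4)] (series) gives (-22*s^3 + 111*s^2 - 93*s + 4)/(8*s^5 - 98*s^4 + 213*s^3 + 180*s^2 - 54*s - 9)
Step 4: apply the feedback formula to (F1*[(F2+F3)/(1+(F2+F3)*F4)]), F5 gives (-22*s^4 + 67*s^3 + 129*s^2 - 182*s + 8)/(8*s^6 - 82*s^5 + 17*s^4 + 518*s^3 + 750*s^2 - 489*s - 2)
Step 4 gives the fully reduced T(s), with no common factor left to cancel. The denominator's leading coefficient is 8, so divide each of its coefficients by 8 to get the monic form.

Answer: s^6 - 41*s^5/4 + 17*s^4/8 + 259*s^3/4 + 375*s^2/4 - 489*s/8 - 1/4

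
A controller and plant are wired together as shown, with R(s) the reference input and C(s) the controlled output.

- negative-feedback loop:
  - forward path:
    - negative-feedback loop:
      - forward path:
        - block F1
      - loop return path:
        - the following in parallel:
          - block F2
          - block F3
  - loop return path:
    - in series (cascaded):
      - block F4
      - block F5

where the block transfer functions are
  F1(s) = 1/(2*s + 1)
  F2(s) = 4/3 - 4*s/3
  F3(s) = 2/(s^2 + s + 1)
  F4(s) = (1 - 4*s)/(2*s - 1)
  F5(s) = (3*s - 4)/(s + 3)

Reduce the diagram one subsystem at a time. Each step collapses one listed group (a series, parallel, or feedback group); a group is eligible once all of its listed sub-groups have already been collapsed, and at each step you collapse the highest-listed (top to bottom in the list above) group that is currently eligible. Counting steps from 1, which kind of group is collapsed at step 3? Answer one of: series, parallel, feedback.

The answer is series.

Reasoning:
[1] parallel reduction of F2, F3
[2] apply the feedback formula to F1, (F2+F3)
[3] combine F4, F5 in series
[4] collapse the loop ([F1/(1+F1*(F2+F3))] forward, (F4*F5) return)
The group at step 3 is a series group.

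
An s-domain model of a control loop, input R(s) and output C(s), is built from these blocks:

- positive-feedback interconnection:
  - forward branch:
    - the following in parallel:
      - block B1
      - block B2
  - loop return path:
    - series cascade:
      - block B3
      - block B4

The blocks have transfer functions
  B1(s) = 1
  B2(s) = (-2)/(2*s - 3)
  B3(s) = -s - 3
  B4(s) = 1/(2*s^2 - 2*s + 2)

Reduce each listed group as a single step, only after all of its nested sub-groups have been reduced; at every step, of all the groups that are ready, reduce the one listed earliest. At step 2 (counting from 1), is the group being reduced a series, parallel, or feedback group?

Reducing step by step:

Step 1: add B1, B2 (parallel)
Step 2: cascade B3, B4
Step 3: collapse the loop ((B1+B2) forward, (B3*B4) return)
At step 2 the group reduced is series.

Answer: series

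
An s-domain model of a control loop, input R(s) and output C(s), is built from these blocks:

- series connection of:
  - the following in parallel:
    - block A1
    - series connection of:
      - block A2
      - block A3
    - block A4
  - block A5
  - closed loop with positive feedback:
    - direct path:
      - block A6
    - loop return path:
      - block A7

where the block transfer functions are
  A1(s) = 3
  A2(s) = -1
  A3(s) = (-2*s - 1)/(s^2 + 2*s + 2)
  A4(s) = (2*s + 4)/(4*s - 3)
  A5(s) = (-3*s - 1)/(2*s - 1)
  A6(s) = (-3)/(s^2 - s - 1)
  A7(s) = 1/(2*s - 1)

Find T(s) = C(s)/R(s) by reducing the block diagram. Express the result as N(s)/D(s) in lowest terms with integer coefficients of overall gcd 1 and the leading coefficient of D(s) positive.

The answer is (126*s^4 + 321*s^3 + 237*s^2 - 69*s - 39)/(8*s^6 - 2*s^5 - 15*s^4 - 7*s^3 + 36*s^2 + 14*s - 24).

Reasoning:
(1) series reduction of A2, A3, giving (2*s + 1)/(s^2 + 2*s + 2)
(2) parallel reduction of A1, (A2*A3), A4, giving (14*s^3 + 31*s^2 + 16*s - 13)/(4*s^3 + 5*s^2 + 2*s - 6)
(3) close the feedback loop around A6, A7, giving (3 - 6*s)/(2*s^3 - 3*s^2 - s + 4)
(4) combine (A1+(A2*A3)+A4), A5, [A6/(1-A6*A7)] in series, giving the overall T(s)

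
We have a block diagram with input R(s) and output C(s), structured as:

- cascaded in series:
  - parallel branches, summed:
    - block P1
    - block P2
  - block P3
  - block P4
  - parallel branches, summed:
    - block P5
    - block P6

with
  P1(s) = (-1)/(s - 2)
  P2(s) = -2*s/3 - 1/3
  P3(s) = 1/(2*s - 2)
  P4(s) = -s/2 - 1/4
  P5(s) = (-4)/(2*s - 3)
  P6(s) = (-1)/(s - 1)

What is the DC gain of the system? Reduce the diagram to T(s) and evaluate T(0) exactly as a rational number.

Step 1: add P1, P2 (parallel): (-2*s^2 + 3*s - 1)/(3*s - 6)
Step 2: add P5, P6 (parallel): (7 - 6*s)/(2*s^2 - 5*s + 3)
Step 3: cascade (P1+P2), P3, P4, (P5+P6): (-24*s^3 + 28*s^2 + 6*s - 7)/(48*s^3 - 216*s^2 + 312*s - 144)
DC gain: substitute s = 0 into T(s) from step 3: T(0) = -7/(-144) = 7/144.

Final answer: 7/144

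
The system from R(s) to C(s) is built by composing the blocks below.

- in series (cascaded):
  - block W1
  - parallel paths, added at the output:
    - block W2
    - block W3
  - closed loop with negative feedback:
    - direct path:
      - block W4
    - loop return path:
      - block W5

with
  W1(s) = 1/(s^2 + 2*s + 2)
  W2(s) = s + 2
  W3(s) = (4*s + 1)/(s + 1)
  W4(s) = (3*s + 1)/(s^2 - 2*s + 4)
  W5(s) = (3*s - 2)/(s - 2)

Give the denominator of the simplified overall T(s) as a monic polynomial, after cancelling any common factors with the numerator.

First reduce the diagram to T(s).

1. parallel reduction of W2, W3 gives (s^2 + 7*s + 3)/(s + 1)
2. apply the feedback formula to W4, W5 gives (3*s^2 - 5*s - 2)/(s^3 + 5*s^2 + 5*s - 10)
3. cascade W1, (W2+W3), [W4/(1+W4*W5)] gives (3*s^4 + 16*s^3 - 28*s^2 - 29*s - 6)/(s^6 + 8*s^5 + 24*s^4 + 27*s^3 - 30*s - 20)
T(s) is the step-3 result (common factors already cancelled). Leading coefficient of the denominator: 1, so no rescaling is needed.

Answer: s^6 + 8*s^5 + 24*s^4 + 27*s^3 - 30*s - 20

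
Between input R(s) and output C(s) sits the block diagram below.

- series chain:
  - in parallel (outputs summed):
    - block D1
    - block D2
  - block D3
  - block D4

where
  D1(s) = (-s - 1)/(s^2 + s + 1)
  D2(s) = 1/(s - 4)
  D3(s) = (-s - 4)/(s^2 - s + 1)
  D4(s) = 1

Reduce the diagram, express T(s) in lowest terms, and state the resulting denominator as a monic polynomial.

Reducing step by step:

[1] add D1, D2 (parallel) = (4*s + 5)/(s^3 - 3*s^2 - 3*s - 4)
[2] cascade (D1+D2), D3, D4 = (-4*s^2 - 21*s - 20)/(s^5 - 4*s^4 + s^3 - 4*s^2 + s - 4)
That last expression is T(s), already simplified, and its denominator is already monic.

Answer: s^5 - 4*s^4 + s^3 - 4*s^2 + s - 4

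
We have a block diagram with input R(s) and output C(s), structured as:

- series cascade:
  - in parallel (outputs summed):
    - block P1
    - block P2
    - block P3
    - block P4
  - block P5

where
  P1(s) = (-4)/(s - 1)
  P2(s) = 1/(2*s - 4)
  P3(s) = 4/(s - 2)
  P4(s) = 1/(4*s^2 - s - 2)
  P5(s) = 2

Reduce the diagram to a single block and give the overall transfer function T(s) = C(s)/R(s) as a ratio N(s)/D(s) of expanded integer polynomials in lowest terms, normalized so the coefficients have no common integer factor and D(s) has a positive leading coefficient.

Answer: (4*s^3 + 29*s^2 - 15*s - 10)/(4*s^4 - 13*s^3 + 9*s^2 + 4*s - 4)

Working:
(1) reduce the parallel group P1, P2, P3, P4, giving (4*s^3 + 29*s^2 - 15*s - 10)/(8*s^4 - 26*s^3 + 18*s^2 + 8*s - 8)
(2) combine (P1+P2+P3+P4), P5 in series, giving the overall T(s)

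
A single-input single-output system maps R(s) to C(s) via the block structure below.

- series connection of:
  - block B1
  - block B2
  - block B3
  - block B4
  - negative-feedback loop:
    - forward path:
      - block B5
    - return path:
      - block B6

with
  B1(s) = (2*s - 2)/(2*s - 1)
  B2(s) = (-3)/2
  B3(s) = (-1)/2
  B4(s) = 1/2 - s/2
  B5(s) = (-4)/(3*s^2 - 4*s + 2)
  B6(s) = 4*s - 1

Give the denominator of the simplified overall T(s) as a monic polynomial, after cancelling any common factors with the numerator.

Step 1 - reduce the feedback loop with forward B5 and return B6; result (-4)/(3*s^2 - 20*s + 6)
Step 2 - reduce the series chain B1, B2, B3, B4, [B5/(1+B5*B6)]; result (3*s^2 - 6*s + 3)/(6*s^3 - 43*s^2 + 32*s - 6)
The result of step 2 is T(s) in lowest terms. Its denominator has leading coefficient 6; dividing the denominator through by 6 makes it monic.

Answer: s^3 - 43*s^2/6 + 16*s/3 - 1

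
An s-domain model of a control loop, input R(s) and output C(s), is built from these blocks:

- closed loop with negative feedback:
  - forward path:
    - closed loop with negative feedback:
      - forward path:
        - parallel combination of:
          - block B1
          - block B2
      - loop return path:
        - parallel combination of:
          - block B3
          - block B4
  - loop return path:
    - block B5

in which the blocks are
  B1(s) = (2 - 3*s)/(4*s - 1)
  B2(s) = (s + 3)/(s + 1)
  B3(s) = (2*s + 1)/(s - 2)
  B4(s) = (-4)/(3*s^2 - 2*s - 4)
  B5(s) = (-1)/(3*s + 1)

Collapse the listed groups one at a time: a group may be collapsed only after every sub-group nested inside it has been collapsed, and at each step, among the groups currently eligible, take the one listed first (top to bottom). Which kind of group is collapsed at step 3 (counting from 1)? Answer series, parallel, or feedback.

The answer is feedback.

Reasoning:
Step 1 - add B1, B2 (parallel)
Step 2 - reduce the parallel group B3, B4
Step 3 - close the feedback loop around (B1+B2), (B3+B4)
Step 4 - reduce the feedback loop with forward [(B1+B2)/(1+(B1+B2)*(B3+B4))] and return B5
Step 3: feedback.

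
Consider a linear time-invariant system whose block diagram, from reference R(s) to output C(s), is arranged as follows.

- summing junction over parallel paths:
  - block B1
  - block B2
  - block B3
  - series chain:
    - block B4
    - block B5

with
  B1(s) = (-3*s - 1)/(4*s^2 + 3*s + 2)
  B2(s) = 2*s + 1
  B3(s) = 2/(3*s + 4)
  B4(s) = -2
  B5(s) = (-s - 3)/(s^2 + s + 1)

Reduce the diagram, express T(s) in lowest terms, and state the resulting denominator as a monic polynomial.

[1] cascade B4, B5 -> (2*s + 6)/(s^2 + s + 1)
[2] add B1, B2, B3, (B4*B5) (parallel) -> (24*s^6 + 86*s^5 + 170*s^4 + 269*s^3 + 279*s^2 + 157*s + 56)/(12*s^5 + 37*s^4 + 55*s^3 + 51*s^2 + 26*s + 8)
T(s) is the step-2 result (common factors already cancelled). Leading coefficient of the denominator: 12. Divide through by 12 for the monic polynomial.

Answer: s^5 + 37*s^4/12 + 55*s^3/12 + 17*s^2/4 + 13*s/6 + 2/3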